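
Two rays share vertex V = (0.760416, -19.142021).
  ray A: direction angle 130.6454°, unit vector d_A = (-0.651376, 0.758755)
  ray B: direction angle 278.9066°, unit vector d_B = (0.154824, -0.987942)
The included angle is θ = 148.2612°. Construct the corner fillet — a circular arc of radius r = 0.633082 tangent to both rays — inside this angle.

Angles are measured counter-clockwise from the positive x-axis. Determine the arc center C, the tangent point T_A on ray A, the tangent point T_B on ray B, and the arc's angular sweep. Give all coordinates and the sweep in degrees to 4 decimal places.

bisector direction at 204.7760° = (-0.907953,-0.419072)
center distance |VC| = r/sin(θ/2) = 0.633082/sin(74.1306°) = 0.658166
C = V + |VC|·bis = (0.1628,-19.4178)
T_A = V + ((C−V)·d_A)·d_A = V + 0.1800·d_A = (0.6432,-19.0055)
T_B = V + ((C−V)·d_B)·d_B = V + 0.1800·d_B = (0.7883,-19.3198)
sweep = 180° − θ = 31.7388°

center=(0.1628,-19.4178) T_A=(0.6432,-19.0055) T_B=(0.7883,-19.3198) sweep=31.7388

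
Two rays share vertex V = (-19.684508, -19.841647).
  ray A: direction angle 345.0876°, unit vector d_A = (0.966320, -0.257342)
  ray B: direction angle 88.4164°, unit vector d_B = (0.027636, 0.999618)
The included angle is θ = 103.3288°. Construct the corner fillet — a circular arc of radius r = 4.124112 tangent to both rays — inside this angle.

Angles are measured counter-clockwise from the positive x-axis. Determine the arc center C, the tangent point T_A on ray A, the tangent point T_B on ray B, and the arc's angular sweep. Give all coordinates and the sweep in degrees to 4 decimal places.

center=(-15.4718,-16.6957) T_A=(-16.5332,-20.6809) T_B=(-19.5944,-16.5817) sweep=76.6712

bisector direction at 36.7520° = (0.801233,0.598353)
center distance |VC| = r/sin(θ/2) = 4.124112/sin(51.6644°) = 5.257724
C = V + |VC|·bis = (-15.4718,-16.6957)
T_A = V + ((C−V)·d_A)·d_A = V + 3.2612·d_A = (-16.5332,-20.6809)
T_B = V + ((C−V)·d_B)·d_B = V + 3.2612·d_B = (-19.5944,-16.5817)
sweep = 180° − θ = 76.6712°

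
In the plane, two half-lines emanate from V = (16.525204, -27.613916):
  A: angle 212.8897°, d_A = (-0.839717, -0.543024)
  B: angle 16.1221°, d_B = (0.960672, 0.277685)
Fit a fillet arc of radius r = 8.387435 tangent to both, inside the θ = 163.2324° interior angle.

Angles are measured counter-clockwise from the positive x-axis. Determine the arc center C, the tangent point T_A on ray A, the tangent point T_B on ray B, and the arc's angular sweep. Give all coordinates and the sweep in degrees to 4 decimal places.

center=(20.0418,-35.3282) T_A=(15.4872,-28.2852) T_B=(17.7127,-27.2707) sweep=16.7676

bisector direction at 294.5059° = (0.414787,-0.909919)
center distance |VC| = r/sin(θ/2) = 8.387435/sin(81.6162°) = 8.478035
C = V + |VC|·bis = (20.0418,-35.3282)
T_A = V + ((C−V)·d_A)·d_A = V + 1.2361·d_A = (15.4872,-28.2852)
T_B = V + ((C−V)·d_B)·d_B = V + 1.2361·d_B = (17.7127,-27.2707)
sweep = 180° − θ = 16.7676°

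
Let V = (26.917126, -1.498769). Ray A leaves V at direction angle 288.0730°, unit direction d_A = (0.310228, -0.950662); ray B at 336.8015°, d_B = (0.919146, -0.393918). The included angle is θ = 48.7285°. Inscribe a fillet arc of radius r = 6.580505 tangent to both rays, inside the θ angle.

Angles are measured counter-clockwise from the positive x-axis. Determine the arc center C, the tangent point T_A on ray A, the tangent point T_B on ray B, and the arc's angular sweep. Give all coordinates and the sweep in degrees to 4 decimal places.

bisector direction at 312.4373° = (0.674782,-0.738017)
center distance |VC| = r/sin(θ/2) = 6.580505/sin(24.3642°) = 15.951342
C = V + |VC|·bis = (37.6808,-13.2711)
T_A = V + ((C−V)·d_A)·d_A = V + 14.5307·d_A = (31.4250,-15.3126)
T_B = V + ((C−V)·d_B)·d_B = V + 14.5307·d_B = (40.2730,-7.2227)
sweep = 180° − θ = 131.2715°

center=(37.6808,-13.2711) T_A=(31.4250,-15.3126) T_B=(40.2730,-7.2227) sweep=131.2715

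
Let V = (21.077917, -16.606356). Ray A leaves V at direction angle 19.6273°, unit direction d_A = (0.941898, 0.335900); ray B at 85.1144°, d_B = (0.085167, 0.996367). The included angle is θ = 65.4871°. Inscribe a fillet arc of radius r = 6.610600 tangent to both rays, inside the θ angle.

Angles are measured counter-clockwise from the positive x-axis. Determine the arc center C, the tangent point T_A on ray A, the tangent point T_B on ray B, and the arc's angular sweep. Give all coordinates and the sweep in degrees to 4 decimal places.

bisector direction at 52.3709° = (0.610548,0.791979)
center distance |VC| = r/sin(θ/2) = 6.610600/sin(32.7435°) = 12.221939
C = V + |VC|·bis = (28.5400,-6.9268)
T_A = V + ((C−V)·d_A)·d_A = V + 10.2799·d_A = (30.7605,-13.1533)
T_B = V + ((C−V)·d_B)·d_B = V + 10.2799·d_B = (21.9534,-6.3638)
sweep = 180° − θ = 114.5129°

center=(28.5400,-6.9268) T_A=(30.7605,-13.1533) T_B=(21.9534,-6.3638) sweep=114.5129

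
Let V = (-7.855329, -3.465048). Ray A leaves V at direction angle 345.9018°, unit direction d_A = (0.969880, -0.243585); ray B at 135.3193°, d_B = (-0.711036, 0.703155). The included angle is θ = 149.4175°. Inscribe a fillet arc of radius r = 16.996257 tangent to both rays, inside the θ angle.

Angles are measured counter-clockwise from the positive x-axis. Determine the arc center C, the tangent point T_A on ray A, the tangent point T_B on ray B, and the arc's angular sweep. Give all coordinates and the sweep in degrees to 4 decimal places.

bisector direction at 60.6105° = (0.490743,0.871304)
center distance |VC| = r/sin(θ/2) = 16.996257/sin(74.7087°) = 17.620047
C = V + |VC|·bis = (0.7916,11.8874)
T_A = V + ((C−V)·d_A)·d_A = V + 4.6469·d_A = (-3.3484,-4.5970)
T_B = V + ((C−V)·d_B)·d_B = V + 4.6469·d_B = (-11.1594,-0.1976)
sweep = 180° − θ = 30.5825°

center=(0.7916,11.8874) T_A=(-3.3484,-4.5970) T_B=(-11.1594,-0.1976) sweep=30.5825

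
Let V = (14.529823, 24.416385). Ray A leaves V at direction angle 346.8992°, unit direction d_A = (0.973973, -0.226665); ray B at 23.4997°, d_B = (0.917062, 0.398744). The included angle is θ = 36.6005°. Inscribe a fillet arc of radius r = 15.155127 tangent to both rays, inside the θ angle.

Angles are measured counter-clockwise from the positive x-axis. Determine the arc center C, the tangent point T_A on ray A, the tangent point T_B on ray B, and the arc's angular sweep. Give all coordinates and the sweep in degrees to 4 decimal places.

bisector direction at 5.1995° = (0.995885,0.090623)
center distance |VC| = r/sin(θ/2) = 15.155127/sin(18.3002°) = 48.265258
C = V + |VC|·bis = (62.5965,28.7903)
T_A = V + ((C−V)·d_A)·d_A = V + 45.8242·d_A = (59.1613,14.0296)
T_B = V + ((C−V)·d_B)·d_B = V + 45.8242·d_B = (56.5535,42.6885)
sweep = 180° − θ = 143.3995°

center=(62.5965,28.7903) T_A=(59.1613,14.0296) T_B=(56.5535,42.6885) sweep=143.3995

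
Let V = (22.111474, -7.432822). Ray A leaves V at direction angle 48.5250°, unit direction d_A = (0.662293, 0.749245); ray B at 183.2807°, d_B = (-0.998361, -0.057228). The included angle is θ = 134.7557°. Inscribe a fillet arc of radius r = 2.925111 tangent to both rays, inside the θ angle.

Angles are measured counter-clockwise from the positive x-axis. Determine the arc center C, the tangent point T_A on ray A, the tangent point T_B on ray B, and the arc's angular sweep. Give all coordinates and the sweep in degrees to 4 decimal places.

center=(20.7271,-4.5823) T_A=(22.9188,-6.5195) T_B=(20.8945,-7.5026) sweep=45.2443

bisector direction at 115.9028° = (-0.436847,0.899536)
center distance |VC| = r/sin(θ/2) = 2.925111/sin(67.3778°) = 3.168923
C = V + |VC|·bis = (20.7271,-4.5823)
T_A = V + ((C−V)·d_A)·d_A = V + 1.2189·d_A = (22.9188,-6.5195)
T_B = V + ((C−V)·d_B)·d_B = V + 1.2189·d_B = (20.8945,-7.5026)
sweep = 180° − θ = 45.2443°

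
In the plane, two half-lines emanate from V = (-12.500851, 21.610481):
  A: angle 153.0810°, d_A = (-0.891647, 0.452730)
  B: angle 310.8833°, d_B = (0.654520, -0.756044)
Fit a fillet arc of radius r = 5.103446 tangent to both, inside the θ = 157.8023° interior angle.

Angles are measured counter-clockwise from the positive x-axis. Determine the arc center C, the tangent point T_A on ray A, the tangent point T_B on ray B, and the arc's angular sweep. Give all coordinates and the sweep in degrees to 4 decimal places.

center=(-15.7040,17.5133) T_A=(-13.3935,22.0637) T_B=(-11.8456,20.8536) sweep=22.1977

bisector direction at 231.9821° = (-0.615907,-0.787819)
center distance |VC| = r/sin(θ/2) = 5.103446/sin(78.9012°) = 5.200717
C = V + |VC|·bis = (-15.7040,17.5133)
T_A = V + ((C−V)·d_A)·d_A = V + 1.0011·d_A = (-13.3935,22.0637)
T_B = V + ((C−V)·d_B)·d_B = V + 1.0011·d_B = (-11.8456,20.8536)
sweep = 180° − θ = 22.1977°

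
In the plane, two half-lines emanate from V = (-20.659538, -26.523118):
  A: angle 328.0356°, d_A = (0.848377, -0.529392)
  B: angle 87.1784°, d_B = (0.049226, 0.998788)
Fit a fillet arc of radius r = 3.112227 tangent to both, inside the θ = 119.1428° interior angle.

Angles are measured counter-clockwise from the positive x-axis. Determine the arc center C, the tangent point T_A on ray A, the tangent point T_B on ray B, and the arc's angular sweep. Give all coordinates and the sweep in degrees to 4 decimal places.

center=(-17.4611,-24.8505) T_A=(-19.1087,-27.4909) T_B=(-20.5696,-24.6973) sweep=60.8572

bisector direction at 27.6070° = (0.886147,0.463404)
center distance |VC| = r/sin(θ/2) = 3.112227/sin(59.5714°) = 3.609379
C = V + |VC|·bis = (-17.4611,-24.8505)
T_A = V + ((C−V)·d_A)·d_A = V + 1.8280·d_A = (-19.1087,-27.4909)
T_B = V + ((C−V)·d_B)·d_B = V + 1.8280·d_B = (-20.5696,-24.6973)
sweep = 180° − θ = 60.8572°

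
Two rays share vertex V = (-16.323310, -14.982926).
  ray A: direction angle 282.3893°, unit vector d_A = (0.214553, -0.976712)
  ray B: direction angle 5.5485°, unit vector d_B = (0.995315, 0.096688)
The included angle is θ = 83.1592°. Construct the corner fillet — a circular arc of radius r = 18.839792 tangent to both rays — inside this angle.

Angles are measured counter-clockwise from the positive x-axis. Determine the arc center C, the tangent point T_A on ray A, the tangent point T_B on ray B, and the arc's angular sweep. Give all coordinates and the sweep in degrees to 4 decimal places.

center=(6.6338,-31.6813) T_A=(-11.7673,-35.7234) T_B=(4.8122,-12.9298) sweep=96.8408

bisector direction at 323.9689° = (0.808698,-0.588224)
center distance |VC| = r/sin(θ/2) = 18.839792/sin(41.5796°) = 28.387720
C = V + |VC|·bis = (6.6338,-31.6813)
T_A = V + ((C−V)·d_A)·d_A = V + 21.2350·d_A = (-11.7673,-35.7234)
T_B = V + ((C−V)·d_B)·d_B = V + 21.2350·d_B = (4.8122,-12.9298)
sweep = 180° − θ = 96.8408°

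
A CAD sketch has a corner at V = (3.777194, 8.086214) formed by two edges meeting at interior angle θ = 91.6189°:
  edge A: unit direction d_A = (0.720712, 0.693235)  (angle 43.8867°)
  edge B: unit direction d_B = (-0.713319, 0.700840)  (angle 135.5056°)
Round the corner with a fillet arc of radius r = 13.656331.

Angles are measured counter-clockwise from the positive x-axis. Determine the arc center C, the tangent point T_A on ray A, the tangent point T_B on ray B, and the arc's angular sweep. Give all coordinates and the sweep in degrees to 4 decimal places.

bisector direction at 89.6962° = (0.005303,0.999986)
center distance |VC| = r/sin(θ/2) = 13.656331/sin(45.8094°) = 19.045807
C = V + |VC|·bis = (3.8782,27.1318)
T_A = V + ((C−V)·d_A)·d_A = V + 13.2758·d_A = (13.3452,17.2895)
T_B = V + ((C−V)·d_B)·d_B = V + 13.2758·d_B = (-5.6927,17.3904)
sweep = 180° − θ = 88.3811°

center=(3.8782,27.1318) T_A=(13.3452,17.2895) T_B=(-5.6927,17.3904) sweep=88.3811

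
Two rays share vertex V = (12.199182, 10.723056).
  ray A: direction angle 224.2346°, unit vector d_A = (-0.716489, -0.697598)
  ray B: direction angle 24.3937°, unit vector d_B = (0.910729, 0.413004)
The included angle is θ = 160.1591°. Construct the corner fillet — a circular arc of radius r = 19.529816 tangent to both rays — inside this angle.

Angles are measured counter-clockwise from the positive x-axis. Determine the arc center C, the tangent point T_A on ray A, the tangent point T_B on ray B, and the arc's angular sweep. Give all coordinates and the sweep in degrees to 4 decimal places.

center=(23.3758,-5.6526) T_A=(9.7519,8.3403) T_B=(15.3099,12.1337) sweep=19.8409

bisector direction at 304.3141° = (0.563730,-0.825959)
center distance |VC| = r/sin(θ/2) = 19.529816/sin(80.0795°) = 19.826260
C = V + |VC|·bis = (23.3758,-5.6526)
T_A = V + ((C−V)·d_A)·d_A = V + 3.4157·d_A = (9.7519,8.3403)
T_B = V + ((C−V)·d_B)·d_B = V + 3.4157·d_B = (15.3099,12.1337)
sweep = 180° − θ = 19.8409°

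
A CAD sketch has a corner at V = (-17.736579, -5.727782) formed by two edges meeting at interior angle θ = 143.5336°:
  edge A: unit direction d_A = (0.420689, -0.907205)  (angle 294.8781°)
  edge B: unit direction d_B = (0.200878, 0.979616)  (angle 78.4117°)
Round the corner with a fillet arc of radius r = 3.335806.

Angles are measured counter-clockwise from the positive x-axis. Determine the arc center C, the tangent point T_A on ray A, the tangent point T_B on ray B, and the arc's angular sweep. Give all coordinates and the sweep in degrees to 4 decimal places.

bisector direction at 6.6449° = (0.993282,0.115716)
center distance |VC| = r/sin(θ/2) = 3.335806/sin(71.7668°) = 3.512148
C = V + |VC|·bis = (-14.2480,-5.3214)
T_A = V + ((C−V)·d_A)·d_A = V + 1.0989·d_A = (-17.2743,-6.7247)
T_B = V + ((C−V)·d_B)·d_B = V + 1.0989·d_B = (-17.5158,-4.6513)
sweep = 180° − θ = 36.4664°

center=(-14.2480,-5.3214) T_A=(-17.2743,-6.7247) T_B=(-17.5158,-4.6513) sweep=36.4664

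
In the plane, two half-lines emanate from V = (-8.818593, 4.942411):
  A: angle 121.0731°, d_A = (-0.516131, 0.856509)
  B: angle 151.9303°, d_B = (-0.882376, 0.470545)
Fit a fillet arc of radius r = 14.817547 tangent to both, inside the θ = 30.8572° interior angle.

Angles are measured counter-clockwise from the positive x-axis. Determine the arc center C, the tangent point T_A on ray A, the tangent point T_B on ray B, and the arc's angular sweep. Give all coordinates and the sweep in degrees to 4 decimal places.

center=(-49.2211,43.2807) T_A=(-36.5297,50.9285) T_B=(-56.1934,30.2060) sweep=149.1428

bisector direction at 136.5017° = (-0.725395,0.688333)
center distance |VC| = r/sin(θ/2) = 14.817547/sin(15.4286°) = 55.697248
C = V + |VC|·bis = (-49.2211,43.2807)
T_A = V + ((C−V)·d_A)·d_A = V + 53.6901·d_A = (-36.5297,50.9285)
T_B = V + ((C−V)·d_B)·d_B = V + 53.6901·d_B = (-56.1934,30.2060)
sweep = 180° − θ = 149.1428°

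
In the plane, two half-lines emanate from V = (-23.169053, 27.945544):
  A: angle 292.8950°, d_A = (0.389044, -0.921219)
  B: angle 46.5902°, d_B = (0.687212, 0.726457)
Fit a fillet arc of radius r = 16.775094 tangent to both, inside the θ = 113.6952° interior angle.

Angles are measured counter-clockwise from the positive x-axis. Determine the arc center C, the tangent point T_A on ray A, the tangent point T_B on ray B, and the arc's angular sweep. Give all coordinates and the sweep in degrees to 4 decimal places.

bisector direction at 349.7426° = (0.984018,-0.178071)
center distance |VC| = r/sin(θ/2) = 16.775094/sin(56.8476°) = 20.036687
C = V + |VC|·bis = (-3.4526,24.3776)
T_A = V + ((C−V)·d_A)·d_A = V + 10.9574·d_A = (-18.9061,17.8514)
T_B = V + ((C−V)·d_B)·d_B = V + 10.9574·d_B = (-15.6390,35.9056)
sweep = 180° − θ = 66.3048°

center=(-3.4526,24.3776) T_A=(-18.9061,17.8514) T_B=(-15.6390,35.9056) sweep=66.3048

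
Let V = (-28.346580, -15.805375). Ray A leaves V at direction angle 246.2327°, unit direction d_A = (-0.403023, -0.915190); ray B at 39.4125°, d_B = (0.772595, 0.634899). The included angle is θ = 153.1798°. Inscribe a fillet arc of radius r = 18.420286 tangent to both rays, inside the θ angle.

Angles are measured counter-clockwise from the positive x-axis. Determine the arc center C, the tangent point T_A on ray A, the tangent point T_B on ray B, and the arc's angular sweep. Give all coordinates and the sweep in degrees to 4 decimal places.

bisector direction at 322.8226° = (0.796768,-0.604285)
center distance |VC| = r/sin(θ/2) = 18.420286/sin(76.5899°) = 18.936592
C = V + |VC|·bis = (-13.2585,-27.2485)
T_A = V + ((C−V)·d_A)·d_A = V + 4.3918·d_A = (-30.1166,-19.8247)
T_B = V + ((C−V)·d_B)·d_B = V + 4.3918·d_B = (-24.9535,-13.0170)
sweep = 180° − θ = 26.8202°

center=(-13.2585,-27.2485) T_A=(-30.1166,-19.8247) T_B=(-24.9535,-13.0170) sweep=26.8202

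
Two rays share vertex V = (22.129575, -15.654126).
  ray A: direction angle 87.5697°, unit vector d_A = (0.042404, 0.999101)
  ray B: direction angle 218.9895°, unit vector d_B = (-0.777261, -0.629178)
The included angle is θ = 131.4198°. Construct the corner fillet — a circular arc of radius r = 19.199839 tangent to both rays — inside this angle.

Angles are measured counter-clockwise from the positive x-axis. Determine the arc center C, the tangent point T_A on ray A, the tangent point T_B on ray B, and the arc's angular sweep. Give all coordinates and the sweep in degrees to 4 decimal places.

bisector direction at 153.2796° = (-0.893211,0.449637)
center distance |VC| = r/sin(θ/2) = 19.199839/sin(65.7099°) = 21.064596
C = V + |VC|·bis = (3.3144,-6.1827)
T_A = V + ((C−V)·d_A)·d_A = V + 8.6651·d_A = (22.4970,-6.9969)
T_B = V + ((C−V)·d_B)·d_B = V + 8.6651·d_B = (15.3946,-21.1060)
sweep = 180° − θ = 48.5802°

center=(3.3144,-6.1827) T_A=(22.4970,-6.9969) T_B=(15.3946,-21.1060) sweep=48.5802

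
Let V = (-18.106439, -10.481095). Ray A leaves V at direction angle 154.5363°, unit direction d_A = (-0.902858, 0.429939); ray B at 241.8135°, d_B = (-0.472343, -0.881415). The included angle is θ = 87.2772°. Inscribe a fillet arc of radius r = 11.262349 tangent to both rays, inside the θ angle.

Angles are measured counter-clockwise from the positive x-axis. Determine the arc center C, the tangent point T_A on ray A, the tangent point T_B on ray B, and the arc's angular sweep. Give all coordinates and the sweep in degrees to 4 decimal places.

center=(-33.6119,-15.5715) T_A=(-28.7698,-5.4032) T_B=(-23.6851,-20.8912) sweep=92.7228

bisector direction at 198.1749° = (-0.950109,-0.311919)
center distance |VC| = r/sin(θ/2) = 11.262349/sin(43.6386°) = 16.319708
C = V + |VC|·bis = (-33.6119,-15.5715)
T_A = V + ((C−V)·d_A)·d_A = V + 11.8107·d_A = (-28.7698,-5.4032)
T_B = V + ((C−V)·d_B)·d_B = V + 11.8107·d_B = (-23.6851,-20.8912)
sweep = 180° − θ = 92.7228°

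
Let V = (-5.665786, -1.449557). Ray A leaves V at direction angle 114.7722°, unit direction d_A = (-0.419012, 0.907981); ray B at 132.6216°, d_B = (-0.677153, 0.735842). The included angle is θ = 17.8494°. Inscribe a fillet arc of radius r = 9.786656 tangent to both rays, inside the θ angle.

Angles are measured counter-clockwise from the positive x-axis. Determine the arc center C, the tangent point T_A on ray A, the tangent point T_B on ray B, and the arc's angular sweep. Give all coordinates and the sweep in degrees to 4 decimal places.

bisector direction at 123.6969° = (-0.554799,0.831984)
center distance |VC| = r/sin(θ/2) = 9.786656/sin(8.9247°) = 63.084252
C = V + |VC|·bis = (-40.6649,51.0355)
T_A = V + ((C−V)·d_A)·d_A = V + 62.3205·d_A = (-31.7788,55.1363)
T_B = V + ((C−V)·d_B)·d_B = V + 62.3205·d_B = (-47.8663,44.4085)
sweep = 180° − θ = 162.1506°

center=(-40.6649,51.0355) T_A=(-31.7788,55.1363) T_B=(-47.8663,44.4085) sweep=162.1506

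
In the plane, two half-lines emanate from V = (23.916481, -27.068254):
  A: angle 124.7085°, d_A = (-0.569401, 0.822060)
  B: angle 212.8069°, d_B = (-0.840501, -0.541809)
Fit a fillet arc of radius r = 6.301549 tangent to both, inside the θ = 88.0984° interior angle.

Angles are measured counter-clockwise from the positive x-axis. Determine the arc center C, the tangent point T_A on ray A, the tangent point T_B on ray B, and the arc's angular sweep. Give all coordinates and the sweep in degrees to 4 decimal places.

center=(15.0270,-25.3013) T_A=(20.2073,-21.7132) T_B=(18.4413,-30.5977) sweep=91.9016

bisector direction at 168.7577° = (-0.980811,0.194959)
center distance |VC| = r/sin(θ/2) = 6.301549/sin(44.0492°) = 9.063380
C = V + |VC|·bis = (15.0270,-25.3013)
T_A = V + ((C−V)·d_A)·d_A = V + 6.5142·d_A = (20.2073,-21.7132)
T_B = V + ((C−V)·d_B)·d_B = V + 6.5142·d_B = (18.4413,-30.5977)
sweep = 180° − θ = 91.9016°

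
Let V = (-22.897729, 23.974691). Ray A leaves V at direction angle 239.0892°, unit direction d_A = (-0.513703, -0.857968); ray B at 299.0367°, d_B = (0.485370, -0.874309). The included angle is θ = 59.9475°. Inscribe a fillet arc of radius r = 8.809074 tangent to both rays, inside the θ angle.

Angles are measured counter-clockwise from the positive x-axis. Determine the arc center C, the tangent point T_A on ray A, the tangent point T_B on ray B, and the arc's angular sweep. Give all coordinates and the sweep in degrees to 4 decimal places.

center=(-23.1861,6.3449) T_A=(-30.7440,10.8702) T_B=(-15.4842,10.6206) sweep=120.0525

bisector direction at 269.0630° = (-0.016354,-0.999866)
center distance |VC| = r/sin(θ/2) = 8.809074/sin(29.9737°) = 17.632142
C = V + |VC|·bis = (-23.1861,6.3449)
T_A = V + ((C−V)·d_A)·d_A = V + 15.2739·d_A = (-30.7440,10.8702)
T_B = V + ((C−V)·d_B)·d_B = V + 15.2739·d_B = (-15.4842,10.6206)
sweep = 180° − θ = 120.0525°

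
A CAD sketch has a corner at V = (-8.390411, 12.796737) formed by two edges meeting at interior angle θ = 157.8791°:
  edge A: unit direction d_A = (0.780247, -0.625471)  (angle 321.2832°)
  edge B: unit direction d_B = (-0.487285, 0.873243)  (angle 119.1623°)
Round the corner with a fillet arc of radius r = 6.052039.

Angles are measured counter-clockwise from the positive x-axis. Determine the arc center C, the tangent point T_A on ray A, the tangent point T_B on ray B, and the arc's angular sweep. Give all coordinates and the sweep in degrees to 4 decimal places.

center=(-3.6820,16.7789) T_A=(-7.4674,12.0568) T_B=(-8.9669,13.8298) sweep=22.1209

bisector direction at 40.2228° = (0.763540,0.645761)
center distance |VC| = r/sin(θ/2) = 6.052039/sin(78.9395°) = 6.166581
C = V + |VC|·bis = (-3.6820,16.7789)
T_A = V + ((C−V)·d_A)·d_A = V + 1.1830·d_A = (-7.4674,12.0568)
T_B = V + ((C−V)·d_B)·d_B = V + 1.1830·d_B = (-8.9669,13.8298)
sweep = 180° − θ = 22.1209°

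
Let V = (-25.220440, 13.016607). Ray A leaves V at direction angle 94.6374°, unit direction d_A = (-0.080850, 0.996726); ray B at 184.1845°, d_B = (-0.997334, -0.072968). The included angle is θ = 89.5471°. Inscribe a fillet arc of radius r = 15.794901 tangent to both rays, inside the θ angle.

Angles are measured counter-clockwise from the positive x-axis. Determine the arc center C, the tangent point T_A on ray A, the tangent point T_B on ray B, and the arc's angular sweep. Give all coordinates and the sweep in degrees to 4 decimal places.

center=(-42.2508,27.6077) T_A=(-26.5076,28.8847) T_B=(-41.0983,11.8549) sweep=90.4529

bisector direction at 139.4109° = (-0.759396,0.650629)
center distance |VC| = r/sin(θ/2) = 15.794901/sin(44.7736°) = 22.426173
C = V + |VC|·bis = (-42.2508,27.6077)
T_A = V + ((C−V)·d_A)·d_A = V + 15.9202·d_A = (-26.5076,28.8847)
T_B = V + ((C−V)·d_B)·d_B = V + 15.9202·d_B = (-41.0983,11.8549)
sweep = 180° − θ = 90.4529°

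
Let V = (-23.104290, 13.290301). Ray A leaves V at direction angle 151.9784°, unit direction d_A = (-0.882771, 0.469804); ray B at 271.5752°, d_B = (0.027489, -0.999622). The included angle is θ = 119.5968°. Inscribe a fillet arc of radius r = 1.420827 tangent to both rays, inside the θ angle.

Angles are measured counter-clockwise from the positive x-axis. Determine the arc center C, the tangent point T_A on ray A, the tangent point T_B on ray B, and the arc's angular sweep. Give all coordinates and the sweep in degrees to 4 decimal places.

center=(-24.5018,12.4246) T_A=(-23.8343,13.6788) T_B=(-23.0816,12.4636) sweep=60.4032

bisector direction at 211.7768° = (-0.850106,-0.526612)
center distance |VC| = r/sin(θ/2) = 1.420827/sin(59.7984°) = 1.643980
C = V + |VC|·bis = (-24.5018,12.4246)
T_A = V + ((C−V)·d_A)·d_A = V + 0.8270·d_A = (-23.8343,13.6788)
T_B = V + ((C−V)·d_B)·d_B = V + 0.8270·d_B = (-23.0816,12.4636)
sweep = 180° − θ = 60.4032°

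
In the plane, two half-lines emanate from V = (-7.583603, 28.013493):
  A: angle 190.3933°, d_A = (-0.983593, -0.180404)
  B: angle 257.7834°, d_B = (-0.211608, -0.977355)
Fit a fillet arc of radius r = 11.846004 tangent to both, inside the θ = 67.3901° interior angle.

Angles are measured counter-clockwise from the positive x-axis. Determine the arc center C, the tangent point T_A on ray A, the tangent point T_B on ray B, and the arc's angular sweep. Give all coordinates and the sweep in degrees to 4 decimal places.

bisector direction at 224.0884° = (-0.718268,-0.695767)
center distance |VC| = r/sin(θ/2) = 11.846004/sin(33.6951°) = 21.352902
C = V + |VC|·bis = (-22.9207,13.1569)
T_A = V + ((C−V)·d_A)·d_A = V + 17.7657·d_A = (-25.0578,24.8085)
T_B = V + ((C−V)·d_B)·d_B = V + 17.7657·d_B = (-11.3430,10.6501)
sweep = 180° − θ = 112.6099°

center=(-22.9207,13.1569) T_A=(-25.0578,24.8085) T_B=(-11.3430,10.6501) sweep=112.6099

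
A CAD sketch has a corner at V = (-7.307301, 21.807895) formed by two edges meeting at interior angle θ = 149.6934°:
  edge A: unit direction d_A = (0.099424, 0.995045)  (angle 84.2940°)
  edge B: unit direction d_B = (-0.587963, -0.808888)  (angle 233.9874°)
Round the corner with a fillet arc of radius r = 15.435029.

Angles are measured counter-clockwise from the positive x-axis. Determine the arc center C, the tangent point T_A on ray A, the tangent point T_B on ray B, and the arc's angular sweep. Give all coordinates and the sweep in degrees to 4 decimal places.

center=(-22.2503,27.5019) T_A=(-6.8917,25.9673) T_B=(-9.7650,18.4267) sweep=30.3066

bisector direction at 159.1407° = (-0.934458,0.356074)
center distance |VC| = r/sin(θ/2) = 15.435029/sin(74.8467°) = 15.991039
C = V + |VC|·bis = (-22.2503,27.5019)
T_A = V + ((C−V)·d_A)·d_A = V + 4.1801·d_A = (-6.8917,25.9673)
T_B = V + ((C−V)·d_B)·d_B = V + 4.1801·d_B = (-9.7650,18.4267)
sweep = 180° − θ = 30.3066°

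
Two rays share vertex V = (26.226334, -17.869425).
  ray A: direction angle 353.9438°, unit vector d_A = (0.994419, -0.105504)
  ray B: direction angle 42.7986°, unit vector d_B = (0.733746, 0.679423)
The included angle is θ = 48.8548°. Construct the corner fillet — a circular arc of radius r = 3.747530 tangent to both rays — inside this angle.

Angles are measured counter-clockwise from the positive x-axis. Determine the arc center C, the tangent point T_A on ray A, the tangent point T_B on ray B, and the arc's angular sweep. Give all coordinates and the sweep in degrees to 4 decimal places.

bisector direction at 18.3712° = (0.949035,0.315172)
center distance |VC| = r/sin(θ/2) = 3.747530/sin(24.4274°) = 9.062076
C = V + |VC|·bis = (34.8266,-15.0133)
T_A = V + ((C−V)·d_A)·d_A = V + 8.2509·d_A = (34.4312,-18.7399)
T_B = V + ((C−V)·d_B)·d_B = V + 8.2509·d_B = (32.2804,-12.2636)
sweep = 180° − θ = 131.1452°

center=(34.8266,-15.0133) T_A=(34.4312,-18.7399) T_B=(32.2804,-12.2636) sweep=131.1452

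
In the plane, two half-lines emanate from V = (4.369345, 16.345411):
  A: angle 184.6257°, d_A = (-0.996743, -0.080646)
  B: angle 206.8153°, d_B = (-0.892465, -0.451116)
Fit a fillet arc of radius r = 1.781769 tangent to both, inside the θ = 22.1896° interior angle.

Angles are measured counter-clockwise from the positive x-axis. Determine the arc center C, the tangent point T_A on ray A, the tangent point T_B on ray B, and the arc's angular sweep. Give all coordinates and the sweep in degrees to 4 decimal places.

bisector direction at 195.7205° = (-0.962595,-0.270945)
center distance |VC| = r/sin(θ/2) = 1.781769/sin(11.0948°) = 9.259170
C = V + |VC|·bis = (-4.5435,13.8367)
T_A = V + ((C−V)·d_A)·d_A = V + 9.0861·d_A = (-4.6872,15.6127)
T_B = V + ((C−V)·d_B)·d_B = V + 9.0861·d_B = (-3.7397,12.2465)
sweep = 180° − θ = 157.8104°

center=(-4.5435,13.8367) T_A=(-4.6872,15.6127) T_B=(-3.7397,12.2465) sweep=157.8104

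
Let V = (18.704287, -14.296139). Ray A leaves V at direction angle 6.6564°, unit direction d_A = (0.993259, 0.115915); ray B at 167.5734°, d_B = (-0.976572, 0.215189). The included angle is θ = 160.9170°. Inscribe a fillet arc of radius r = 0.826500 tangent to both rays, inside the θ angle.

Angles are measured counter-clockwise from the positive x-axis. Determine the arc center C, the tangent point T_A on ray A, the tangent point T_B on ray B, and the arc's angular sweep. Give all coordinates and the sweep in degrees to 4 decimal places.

center=(18.7465,-13.4591) T_A=(18.8423,-14.2800) T_B=(18.5686,-14.2662) sweep=19.0830

bisector direction at 87.1149° = (0.050333,0.998732)
center distance |VC| = r/sin(θ/2) = 0.826500/sin(80.4585°) = 0.838094
C = V + |VC|·bis = (18.7465,-13.4591)
T_A = V + ((C−V)·d_A)·d_A = V + 0.1389·d_A = (18.8423,-14.2800)
T_B = V + ((C−V)·d_B)·d_B = V + 0.1389·d_B = (18.5686,-14.2662)
sweep = 180° − θ = 19.0830°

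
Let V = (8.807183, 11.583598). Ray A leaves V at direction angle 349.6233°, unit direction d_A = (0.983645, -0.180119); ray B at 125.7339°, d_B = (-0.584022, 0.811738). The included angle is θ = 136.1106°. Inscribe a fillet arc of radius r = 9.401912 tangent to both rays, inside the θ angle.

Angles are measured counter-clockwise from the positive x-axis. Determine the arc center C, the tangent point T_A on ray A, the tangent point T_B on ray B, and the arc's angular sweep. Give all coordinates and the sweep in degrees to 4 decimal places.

bisector direction at 57.6786° = (0.534668,0.845062)
center distance |VC| = r/sin(θ/2) = 9.401912/sin(68.0553°) = 10.136341
C = V + |VC|·bis = (14.2268,20.1494)
T_A = V + ((C−V)·d_A)·d_A = V + 3.7881·d_A = (12.5333,10.9013)
T_B = V + ((C−V)·d_B)·d_B = V + 3.7881·d_B = (6.5949,14.6585)
sweep = 180° − θ = 43.8894°

center=(14.2268,20.1494) T_A=(12.5333,10.9013) T_B=(6.5949,14.6585) sweep=43.8894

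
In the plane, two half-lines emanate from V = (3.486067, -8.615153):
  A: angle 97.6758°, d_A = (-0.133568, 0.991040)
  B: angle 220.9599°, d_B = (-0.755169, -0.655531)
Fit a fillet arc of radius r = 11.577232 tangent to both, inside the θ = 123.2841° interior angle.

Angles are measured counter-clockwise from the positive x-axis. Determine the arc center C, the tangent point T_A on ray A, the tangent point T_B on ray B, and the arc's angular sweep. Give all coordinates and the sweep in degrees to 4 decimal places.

bisector direction at 159.3179° = (-0.935554,0.353183)
center distance |VC| = r/sin(θ/2) = 11.577232/sin(61.6420°) = 13.155984
C = V + |VC|·bis = (-8.8221,-3.9687)
T_A = V + ((C−V)·d_A)·d_A = V + 6.2488·d_A = (2.6514,-2.4223)
T_B = V + ((C−V)·d_B)·d_B = V + 6.2488·d_B = (-1.2328,-12.7114)
sweep = 180° − θ = 56.7159°

center=(-8.8221,-3.9687) T_A=(2.6514,-2.4223) T_B=(-1.2328,-12.7114) sweep=56.7159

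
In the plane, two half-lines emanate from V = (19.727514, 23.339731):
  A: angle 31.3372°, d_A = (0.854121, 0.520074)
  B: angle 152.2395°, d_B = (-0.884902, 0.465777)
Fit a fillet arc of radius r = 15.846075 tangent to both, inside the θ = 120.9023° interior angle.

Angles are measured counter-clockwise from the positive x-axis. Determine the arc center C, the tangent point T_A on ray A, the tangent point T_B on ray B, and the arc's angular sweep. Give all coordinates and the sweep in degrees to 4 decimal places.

bisector direction at 91.7884° = (-0.031208,0.999513)
center distance |VC| = r/sin(θ/2) = 15.846075/sin(60.4511°) = 18.215229
C = V + |VC|·bis = (19.1591,41.5461)
T_A = V + ((C−V)·d_A)·d_A = V + 8.9831·d_A = (27.4002,28.0116)
T_B = V + ((C−V)·d_B)·d_B = V + 8.9831·d_B = (11.7783,27.5239)
sweep = 180° − θ = 59.0977°

center=(19.1591,41.5461) T_A=(27.4002,28.0116) T_B=(11.7783,27.5239) sweep=59.0977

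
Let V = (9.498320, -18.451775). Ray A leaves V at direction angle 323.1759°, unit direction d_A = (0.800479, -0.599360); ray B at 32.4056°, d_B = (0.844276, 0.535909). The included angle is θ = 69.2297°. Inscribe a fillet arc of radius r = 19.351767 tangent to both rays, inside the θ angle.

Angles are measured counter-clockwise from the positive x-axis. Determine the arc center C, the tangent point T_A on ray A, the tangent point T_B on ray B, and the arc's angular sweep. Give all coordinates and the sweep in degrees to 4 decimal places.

center=(43.5396,-19.7650) T_A=(31.9409,-35.2557) T_B=(33.1688,-3.4268) sweep=110.7703

bisector direction at 357.7908° = (0.999257,-0.038549)
center distance |VC| = r/sin(θ/2) = 19.351767/sin(34.6148°) = 34.066590
C = V + |VC|·bis = (43.5396,-19.7650)
T_A = V + ((C−V)·d_A)·d_A = V + 28.0364·d_A = (31.9409,-35.2557)
T_B = V + ((C−V)·d_B)·d_B = V + 28.0364·d_B = (33.1688,-3.4268)
sweep = 180° − θ = 110.7703°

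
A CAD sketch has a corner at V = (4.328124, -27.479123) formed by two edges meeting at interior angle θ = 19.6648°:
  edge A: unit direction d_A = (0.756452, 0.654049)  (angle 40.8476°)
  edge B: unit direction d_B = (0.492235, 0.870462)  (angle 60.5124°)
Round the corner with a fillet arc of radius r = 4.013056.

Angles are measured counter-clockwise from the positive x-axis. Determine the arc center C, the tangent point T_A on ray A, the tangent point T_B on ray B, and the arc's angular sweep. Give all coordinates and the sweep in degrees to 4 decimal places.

center=(19.2191,-9.2989) T_A=(21.8438,-12.3346) T_B=(15.7259,-7.3235) sweep=160.3352

bisector direction at 50.6800° = (0.633651,0.773619)
center distance |VC| = r/sin(θ/2) = 4.013056/sin(9.8324°) = 23.500225
C = V + |VC|·bis = (19.2191,-9.2989)
T_A = V + ((C−V)·d_A)·d_A = V + 23.1550·d_A = (21.8438,-12.3346)
T_B = V + ((C−V)·d_B)·d_B = V + 23.1550·d_B = (15.7259,-7.3235)
sweep = 180° − θ = 160.3352°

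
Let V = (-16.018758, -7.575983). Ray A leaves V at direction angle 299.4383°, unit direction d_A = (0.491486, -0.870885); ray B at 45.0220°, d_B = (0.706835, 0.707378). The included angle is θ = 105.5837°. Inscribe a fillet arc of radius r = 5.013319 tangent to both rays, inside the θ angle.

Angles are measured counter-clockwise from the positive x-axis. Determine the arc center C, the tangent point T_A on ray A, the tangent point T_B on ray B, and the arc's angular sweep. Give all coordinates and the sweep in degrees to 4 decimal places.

center=(-9.7819,-8.4270) T_A=(-14.1479,-10.8910) T_B=(-13.3282,-4.8834) sweep=74.4163

bisector direction at 352.2302° = (0.990819,-0.135194)
center distance |VC| = r/sin(θ/2) = 5.013319/sin(52.7918°) = 6.294629
C = V + |VC|·bis = (-9.7819,-8.4270)
T_A = V + ((C−V)·d_A)·d_A = V + 3.8064·d_A = (-14.1479,-10.8910)
T_B = V + ((C−V)·d_B)·d_B = V + 3.8064·d_B = (-13.3282,-4.8834)
sweep = 180° − θ = 74.4163°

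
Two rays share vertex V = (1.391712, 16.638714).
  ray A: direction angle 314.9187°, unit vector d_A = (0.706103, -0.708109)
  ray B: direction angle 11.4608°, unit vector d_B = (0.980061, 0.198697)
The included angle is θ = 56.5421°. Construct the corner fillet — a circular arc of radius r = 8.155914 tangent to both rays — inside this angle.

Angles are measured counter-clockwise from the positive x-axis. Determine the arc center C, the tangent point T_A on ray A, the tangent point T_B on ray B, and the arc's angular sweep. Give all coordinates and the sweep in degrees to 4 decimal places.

bisector direction at 343.1898° = (0.957268,-0.289203)
center distance |VC| = r/sin(θ/2) = 8.155914/sin(28.2710°) = 17.219529
C = V + |VC|·bis = (17.8754,11.6588)
T_A = V + ((C−V)·d_A)·d_A = V + 15.1655·d_A = (12.1001,5.8999)
T_B = V + ((C−V)·d_B)·d_B = V + 15.1655·d_B = (16.2549,19.6521)
sweep = 180° − θ = 123.4579°

center=(17.8754,11.6588) T_A=(12.1001,5.8999) T_B=(16.2549,19.6521) sweep=123.4579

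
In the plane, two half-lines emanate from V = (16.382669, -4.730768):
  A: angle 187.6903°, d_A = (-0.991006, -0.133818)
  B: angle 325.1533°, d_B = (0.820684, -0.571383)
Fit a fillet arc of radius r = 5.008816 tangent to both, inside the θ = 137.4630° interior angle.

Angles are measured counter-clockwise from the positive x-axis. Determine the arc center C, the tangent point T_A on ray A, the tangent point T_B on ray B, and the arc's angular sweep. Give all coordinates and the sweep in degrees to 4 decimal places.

bisector direction at 256.4218° = (-0.234772,-0.972050)
center distance |VC| = r/sin(θ/2) = 5.008816/sin(68.7315°) = 5.374896
C = V + |VC|·bis = (15.1208,-9.9554)
T_A = V + ((C−V)·d_A)·d_A = V + 1.9497·d_A = (14.4505,-4.9917)
T_B = V + ((C−V)·d_B)·d_B = V + 1.9497·d_B = (17.9827,-5.8448)
sweep = 180° − θ = 42.5370°

center=(15.1208,-9.9554) T_A=(14.4505,-4.9917) T_B=(17.9827,-5.8448) sweep=42.5370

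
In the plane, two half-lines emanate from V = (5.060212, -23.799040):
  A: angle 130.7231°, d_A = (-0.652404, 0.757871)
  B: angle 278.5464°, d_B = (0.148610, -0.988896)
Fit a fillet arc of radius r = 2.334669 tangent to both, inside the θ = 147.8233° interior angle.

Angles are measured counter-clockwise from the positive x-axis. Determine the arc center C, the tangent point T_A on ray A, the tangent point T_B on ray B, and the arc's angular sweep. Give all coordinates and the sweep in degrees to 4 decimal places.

center=(2.8515,-24.8119) T_A=(4.6209,-23.2887) T_B=(5.1603,-24.4649) sweep=32.1767

bisector direction at 204.6347° = (-0.908983,-0.416832)
center distance |VC| = r/sin(θ/2) = 2.334669/sin(73.9116°) = 2.429832
C = V + |VC|·bis = (2.8515,-24.8119)
T_A = V + ((C−V)·d_A)·d_A = V + 0.6734·d_A = (4.6209,-23.2887)
T_B = V + ((C−V)·d_B)·d_B = V + 0.6734·d_B = (5.1603,-24.4649)
sweep = 180° − θ = 32.1767°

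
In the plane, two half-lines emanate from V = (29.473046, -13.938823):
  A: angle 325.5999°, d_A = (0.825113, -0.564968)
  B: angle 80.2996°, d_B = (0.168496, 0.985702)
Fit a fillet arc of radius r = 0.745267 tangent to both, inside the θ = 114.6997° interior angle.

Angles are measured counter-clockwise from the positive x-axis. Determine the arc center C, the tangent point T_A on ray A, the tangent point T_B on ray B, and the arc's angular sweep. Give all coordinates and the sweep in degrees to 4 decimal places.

bisector direction at 22.9498° = (0.920847,0.389924)
center distance |VC| = r/sin(θ/2) = 0.745267/sin(57.3499°) = 0.885136
C = V + |VC|·bis = (30.2881,-13.5937)
T_A = V + ((C−V)·d_A)·d_A = V + 0.4775·d_A = (29.8671,-14.2086)
T_B = V + ((C−V)·d_B)·d_B = V + 0.4775·d_B = (29.5535,-13.4681)
sweep = 180° − θ = 65.3003°

center=(30.2881,-13.5937) T_A=(29.8671,-14.2086) T_B=(29.5535,-13.4681) sweep=65.3003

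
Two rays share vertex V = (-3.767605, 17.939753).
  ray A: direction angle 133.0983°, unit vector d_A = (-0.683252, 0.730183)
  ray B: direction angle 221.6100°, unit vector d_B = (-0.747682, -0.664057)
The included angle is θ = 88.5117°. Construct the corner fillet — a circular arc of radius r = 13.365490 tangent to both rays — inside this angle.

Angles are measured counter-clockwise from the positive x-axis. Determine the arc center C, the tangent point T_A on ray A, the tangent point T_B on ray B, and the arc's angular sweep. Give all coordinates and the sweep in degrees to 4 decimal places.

center=(-22.8992,18.8239) T_A=(-13.1399,27.9559) T_B=(-14.0238,8.8307) sweep=91.4883

bisector direction at 177.3541° = (-0.998934,0.046162)
center distance |VC| = r/sin(θ/2) = 13.365490/sin(44.2559°) = 19.152009
C = V + |VC|·bis = (-22.8992,18.8239)
T_A = V + ((C−V)·d_A)·d_A = V + 13.7173·d_A = (-13.1399,27.9559)
T_B = V + ((C−V)·d_B)·d_B = V + 13.7173·d_B = (-14.0238,8.8307)
sweep = 180° − θ = 91.4883°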